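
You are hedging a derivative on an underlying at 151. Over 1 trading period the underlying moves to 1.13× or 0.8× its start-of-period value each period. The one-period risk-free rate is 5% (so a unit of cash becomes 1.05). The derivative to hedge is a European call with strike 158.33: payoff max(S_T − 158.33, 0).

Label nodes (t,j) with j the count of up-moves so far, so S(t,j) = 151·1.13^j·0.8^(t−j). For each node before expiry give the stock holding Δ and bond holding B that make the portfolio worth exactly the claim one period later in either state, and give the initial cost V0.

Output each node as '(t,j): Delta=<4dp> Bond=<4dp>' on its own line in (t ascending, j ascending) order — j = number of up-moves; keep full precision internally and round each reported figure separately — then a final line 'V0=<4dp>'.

(0,0): Delta=0.2468 Bond=-28.3983
V0=8.8745

The replicating-portfolio and risk-neutral prices coincide; use p* = (1.05−0.8)/(1.13−0.8) = 0.7576 for the latter.
Terminal values V(1,·): V(1,0)=0.0000, V(1,1)=12.3000
Node (0,0) S=151.0000: V=(p*·12.3000+(1−p*)·0.0000)/1.05=8.8745; Δ=(12.3000−0.0000)/(170.6300−120.8000)=0.2468; B=V−Δ·S=-28.3983
Each (Δ,B) replicates both successor values, so the strategy is self-financing and V0 is arbitrage-free.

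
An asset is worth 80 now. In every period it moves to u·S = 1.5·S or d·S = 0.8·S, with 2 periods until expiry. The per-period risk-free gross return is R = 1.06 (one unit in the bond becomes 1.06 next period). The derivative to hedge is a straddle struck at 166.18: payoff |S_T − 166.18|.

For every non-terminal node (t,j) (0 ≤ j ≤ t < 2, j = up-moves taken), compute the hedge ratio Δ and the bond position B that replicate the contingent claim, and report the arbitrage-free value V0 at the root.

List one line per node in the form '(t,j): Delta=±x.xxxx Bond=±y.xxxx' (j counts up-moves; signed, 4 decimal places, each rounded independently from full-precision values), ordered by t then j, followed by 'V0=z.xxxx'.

The replicating-portfolio and risk-neutral prices coincide; use p* = (1.06−0.8)/(1.5−0.8) = 0.3714 for the latter.
Terminal payoffs: V(2,0)=114.9800, V(2,1)=70.1800, V(2,2)=13.8200
(1,0): S=64.0000. Δ = (V_up−V_dn)/(S_up−S_dn) = (70.1800−114.9800)/(96.0000−51.2000) = -1.0000. V = [p*·70.1800 + (1−p*)·114.9800]/1.06 = 92.7736. B = V − Δ·S = 156.7736.
(1,1): S=120.0000. Δ = (V_up−V_dn)/(S_up−S_dn) = (13.8200−70.1800)/(180.0000−96.0000) = -0.6710. V = [p*·13.8200 + (1−p*)·70.1800]/1.06 = 46.4588. B = V − Δ·S = 126.9730.
(0,0): S=80.0000. Δ = (V_up−V_dn)/(S_up−S_dn) = (46.4588−92.7736)/(120.0000−64.0000) = -0.8271. V = [p*·46.4588 + (1−p*)·92.7736]/1.06 = 71.2933. B = V − Δ·S = 137.4574.
Root portfolio cost Δ·80+B reproduces V0=71.2933.

(0,0): Delta=-0.8271 Bond=137.4574
(1,0): Delta=-1.0000 Bond=156.7736
(1,1): Delta=-0.6710 Bond=126.9730
V0=71.2933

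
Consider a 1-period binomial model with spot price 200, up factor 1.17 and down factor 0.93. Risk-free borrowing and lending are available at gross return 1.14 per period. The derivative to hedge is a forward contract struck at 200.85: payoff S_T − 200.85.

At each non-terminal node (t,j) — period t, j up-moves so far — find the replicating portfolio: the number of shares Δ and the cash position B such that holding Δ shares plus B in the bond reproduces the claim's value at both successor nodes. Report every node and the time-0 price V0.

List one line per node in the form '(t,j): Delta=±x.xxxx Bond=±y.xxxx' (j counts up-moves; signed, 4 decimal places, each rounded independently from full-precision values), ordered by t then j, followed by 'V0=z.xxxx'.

The replicating-portfolio and risk-neutral prices coincide; use p* = (1.14−0.93)/(1.17−0.93) = 0.8750 for the latter.
Terminal payoffs: V(1,0)=-14.8500, V(1,1)=33.1500
  t=0,j=0: stock 200.0000 → up 234.0000 (V=33.1500), down 186.0000 (V=-14.8500). Price 23.8158; hedge Δ=1.0000, bond B=-176.1842.
Self-financing check: at every node Δ·S+B equals the discounted successor values.

(0,0): Delta=1.0000 Bond=-176.1842
V0=23.8158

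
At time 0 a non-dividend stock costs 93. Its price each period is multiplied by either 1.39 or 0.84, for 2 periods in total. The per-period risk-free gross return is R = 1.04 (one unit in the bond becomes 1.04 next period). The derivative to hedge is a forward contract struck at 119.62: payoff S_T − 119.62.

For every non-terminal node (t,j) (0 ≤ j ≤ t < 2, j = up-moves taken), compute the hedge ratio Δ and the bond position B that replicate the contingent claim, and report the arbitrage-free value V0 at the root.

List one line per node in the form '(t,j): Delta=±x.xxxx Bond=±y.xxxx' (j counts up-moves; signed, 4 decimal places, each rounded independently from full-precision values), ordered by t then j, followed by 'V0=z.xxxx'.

(0,0): Delta=1.0000 Bond=-110.5954
(1,0): Delta=1.0000 Bond=-115.0192
(1,1): Delta=1.0000 Bond=-115.0192
V0=-17.5954

No-arbitrage ⇒ martingale measure with p* = (R−d)/(u−d) = 0.3636.
Payoff layer (t=2): V(2,0)=-53.9992, V(2,1)=-11.0332, V(2,2)=60.0653
  t=1,j=0: stock 78.1200 → up 108.5868 (V=-11.0332), down 65.6208 (V=-53.9992). Price -36.8992; hedge Δ=1.0000, bond B=-115.0192.
  t=1,j=1: stock 129.2700 → up 179.6853 (V=60.0653), down 108.5868 (V=-11.0332). Price 14.2508; hedge Δ=1.0000, bond B=-115.0192.
  t=0,j=0: stock 93.0000 → up 129.2700 (V=14.2508), down 78.1200 (V=-36.8992). Price -17.5954; hedge Δ=1.0000, bond B=-110.5954.
Check: Δ(0,0)·S0 + B(0,0) = -17.5954 = V0.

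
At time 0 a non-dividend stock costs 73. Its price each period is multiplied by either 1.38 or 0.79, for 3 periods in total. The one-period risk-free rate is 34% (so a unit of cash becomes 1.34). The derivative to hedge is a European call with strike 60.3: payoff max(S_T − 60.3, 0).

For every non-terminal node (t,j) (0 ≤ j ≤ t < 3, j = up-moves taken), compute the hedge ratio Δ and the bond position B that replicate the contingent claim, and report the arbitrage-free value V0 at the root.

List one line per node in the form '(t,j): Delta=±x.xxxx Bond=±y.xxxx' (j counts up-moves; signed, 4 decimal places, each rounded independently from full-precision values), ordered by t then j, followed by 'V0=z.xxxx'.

(0,0): Delta=0.9986 Bond=-24.9526
(1,0): Delta=0.9639 Bond=-31.4354
(1,1): Delta=1.0000 Bond=-33.5821
(2,0): Delta=0.0957 Bond=-2.5699
(2,1): Delta=1.0000 Bond=-45.0000
(2,2): Delta=1.0000 Bond=-45.0000
V0=47.9419

No-arbitrage ⇒ martingale measure with p* = (R−d)/(u−d) = 0.9322.
Terminal payoffs: V(3,0)=0.0000, V(3,1)=2.5718, V(3,2)=49.5267, V(3,3)=131.5493
Node (2,0) S=45.5593: V=(p*·2.5718+(1−p*)·0.0000)/1.34=1.7892; Δ=(2.5718−0.0000)/(62.8718−35.9918)=0.0957; B=V−Δ·S=-2.5699
Node (2,1) S=79.5846: V=(p*·49.5267+(1−p*)·2.5718)/1.34=34.5846; Δ=(49.5267−2.5718)/(109.8267−62.8718)=1.0000; B=V−Δ·S=-45.0000
Node (2,2) S=139.0212: V=(p*·131.5493+(1−p*)·49.5267)/1.34=94.0212; Δ=(131.5493−49.5267)/(191.8493−109.8267)=1.0000; B=V−Δ·S=-45.0000
Node (1,0) S=57.6700: V=(p*·34.5846+(1−p*)·1.7892)/1.34=24.1501; Δ=(34.5846−1.7892)/(79.5846−45.5593)=0.9639; B=V−Δ·S=-31.4354
Node (1,1) S=100.7400: V=(p*·94.0212+(1−p*)·34.5846)/1.34=67.1579; Δ=(94.0212−34.5846)/(139.0212−79.5846)=1.0000; B=V−Δ·S=-33.5821
Node (0,0) S=73.0000: V=(p*·67.1579+(1−p*)·24.1501)/1.34=47.9419; Δ=(67.1579−24.1501)/(100.7400−57.6700)=0.9986; B=V−Δ·S=-24.9526
Each (Δ,B) replicates both successor values, so the strategy is self-financing and V0 is arbitrage-free.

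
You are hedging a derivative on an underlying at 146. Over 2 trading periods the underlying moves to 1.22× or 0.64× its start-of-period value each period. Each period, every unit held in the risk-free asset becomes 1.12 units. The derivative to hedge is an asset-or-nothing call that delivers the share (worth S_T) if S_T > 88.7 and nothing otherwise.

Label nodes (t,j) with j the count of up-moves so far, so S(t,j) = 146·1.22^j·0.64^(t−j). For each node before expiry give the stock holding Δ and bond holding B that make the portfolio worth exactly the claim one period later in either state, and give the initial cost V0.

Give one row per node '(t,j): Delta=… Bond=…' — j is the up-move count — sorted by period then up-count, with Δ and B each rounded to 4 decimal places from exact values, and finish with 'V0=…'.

(0,0): Delta=1.1087 Bond=-17.2894
(1,0): Delta=2.1034 Bond=-112.3121
(1,1): Delta=1.0000 Bond=0.0000
V0=144.5828

Risk-neutral probability p* = (R−d)/(u−d) = (1.12−0.64)/(1.22−0.64) = 0.8276.
At expiry t=2: V(2,0)=0.0000, V(2,1)=113.9968, V(2,2)=217.3064
  t=1,j=0: stock 93.4400 → up 113.9968 (V=113.9968), down 59.8016 (V=0.0000). Price 84.2341; hedge Δ=2.1034, bond B=-112.3121.
  t=1,j=1: stock 178.1200 → up 217.3064 (V=217.3064), down 113.9968 (V=113.9968). Price 178.1200; hedge Δ=1.0000, bond B=0.0000.
  t=0,j=0: stock 146.0000 → up 178.1200 (V=178.1200), down 93.4400 (V=84.2341). Price 144.5828; hedge Δ=1.1087, bond B=-17.2894.
Each (Δ,B) replicates both successor values, so the strategy is self-financing and V0 is arbitrage-free.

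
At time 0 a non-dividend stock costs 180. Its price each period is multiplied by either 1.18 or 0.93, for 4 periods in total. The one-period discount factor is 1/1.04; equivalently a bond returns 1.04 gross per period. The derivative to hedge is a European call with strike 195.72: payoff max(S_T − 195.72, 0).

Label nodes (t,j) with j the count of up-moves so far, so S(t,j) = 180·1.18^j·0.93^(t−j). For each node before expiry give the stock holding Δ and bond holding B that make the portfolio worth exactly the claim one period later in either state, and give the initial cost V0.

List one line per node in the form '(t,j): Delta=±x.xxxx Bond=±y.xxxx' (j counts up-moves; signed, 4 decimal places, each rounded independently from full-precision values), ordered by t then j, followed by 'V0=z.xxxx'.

The replicating-portfolio and risk-neutral prices coincide; use p* = (1.04−0.93)/(1.18−0.93) = 0.4400 for the latter.
Terminal values V(4,·): V(4,0)=0.0000, V(4,1)=0.0000, V(4,2)=21.0516, V(4,3)=79.3236, V(4,4)=153.2600
  t=3,j=0: stock 144.7843 → up 170.8454 (V=0.0000), down 134.6494 (V=0.0000). Price 0.0000; hedge Δ=0.0000, bond B=0.0000.
  t=3,j=1: stock 183.7048 → up 216.7716 (V=21.0516), down 170.8454 (V=0.0000). Price 8.9065; hedge Δ=0.4584, bond B=-75.3000.
  t=3,j=2: stock 233.0878 → up 275.0436 (V=79.3236), down 216.7716 (V=21.0516). Price 44.8955; hedge Δ=1.0000, bond B=-188.1923.
  t=3,j=3: stock 295.7458 → up 348.9800 (V=153.2600), down 275.0436 (V=79.3236). Price 107.5535; hedge Δ=1.0000, bond B=-188.1923.
  t=2,j=0: stock 155.6820 → up 183.7048 (V=8.9065), down 144.7843 (V=0.0000). Price 3.7681; hedge Δ=0.2288, bond B=-31.8577.
  t=2,j=1: stock 197.5320 → up 233.0878 (V=44.8955), down 183.7048 (V=8.9065). Price 23.7900; hedge Δ=0.7288, bond B=-120.1660.
  t=2,j=2: stock 250.6320 → up 295.7458 (V=107.5535), down 233.0878 (V=44.8955). Price 69.6779; hedge Δ=1.0000, bond B=-180.9541.
  t=1,j=0: stock 167.4000 → up 197.5320 (V=23.7900), down 155.6820 (V=3.7681). Price 12.0940; hedge Δ=0.4784, bond B=-67.9936.
  t=1,j=1: stock 212.4000 → up 250.6320 (V=69.6779), down 197.5320 (V=23.7900). Price 42.2891; hedge Δ=0.8642, bond B=-141.2623.
  t=0,j=0: stock 180.0000 → up 212.4000 (V=42.2891), down 167.4000 (V=12.0940). Price 24.4037; hedge Δ=0.6710, bond B=-96.3768.
The time-0 hedge costs 24.4037, which is the no-arbitrage price.

(0,0): Delta=0.6710 Bond=-96.3768
(1,0): Delta=0.4784 Bond=-67.9936
(1,1): Delta=0.8642 Bond=-141.2623
(2,0): Delta=0.2288 Bond=-31.8577
(2,1): Delta=0.7288 Bond=-120.1660
(2,2): Delta=1.0000 Bond=-180.9541
(3,0): Delta=0.0000 Bond=0.0000
(3,1): Delta=0.4584 Bond=-75.3000
(3,2): Delta=1.0000 Bond=-188.1923
(3,3): Delta=1.0000 Bond=-188.1923
V0=24.4037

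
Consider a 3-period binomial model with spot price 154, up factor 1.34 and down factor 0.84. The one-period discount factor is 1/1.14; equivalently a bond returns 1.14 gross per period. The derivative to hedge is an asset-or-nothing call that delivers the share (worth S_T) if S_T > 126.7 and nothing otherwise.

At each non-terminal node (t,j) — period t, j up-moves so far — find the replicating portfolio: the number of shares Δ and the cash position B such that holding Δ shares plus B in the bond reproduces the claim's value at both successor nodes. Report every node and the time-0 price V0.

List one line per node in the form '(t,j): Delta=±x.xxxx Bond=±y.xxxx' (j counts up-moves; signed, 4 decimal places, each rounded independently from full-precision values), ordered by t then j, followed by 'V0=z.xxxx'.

(0,0): Delta=1.1459 Bond=-26.4179
(1,0): Delta=1.4952 Bond=-75.2911
(1,1): Delta=1.0000 Bond=0.0000
(2,0): Delta=2.6800 Bond=-214.5796
(2,1): Delta=1.0000 Bond=0.0000
(2,2): Delta=1.0000 Bond=0.0000
V0=150.0570

Under the risk-neutral measure, an up-move has probability p* = (R−d)/(u−d) = 0.6000 and values discount at R = 1.14.
Terminal payoffs: V(3,0)=0.0000, V(3,1)=145.6076, V(3,2)=232.2788, V(3,3)=370.5400
  t=2,j=0: stock 108.6624 → up 145.6076 (V=145.6076), down 91.2764 (V=0.0000). Price 76.6356; hedge Δ=2.6800, bond B=-214.5796.
  t=2,j=1: stock 173.3424 → up 232.2788 (V=232.2788), down 145.6076 (V=145.6076). Price 173.3424; hedge Δ=1.0000, bond B=0.0000.
  t=2,j=2: stock 276.5224 → up 370.5400 (V=370.5400), down 232.2788 (V=232.2788). Price 276.5224; hedge Δ=1.0000, bond B=0.0000.
  t=1,j=0: stock 129.3600 → up 173.3424 (V=173.3424), down 108.6624 (V=76.6356). Price 118.1225; hedge Δ=1.4952, bond B=-75.2911.
  t=1,j=1: stock 206.3600 → up 276.5224 (V=276.5224), down 173.3424 (V=173.3424). Price 206.3600; hedge Δ=1.0000, bond B=0.0000.
  t=0,j=0: stock 154.0000 → up 206.3600 (V=206.3600), down 129.3600 (V=118.1225). Price 150.0570; hedge Δ=1.1459, bond B=-26.4179.
Self-financing check: at every node Δ·S+B equals the discounted successor values.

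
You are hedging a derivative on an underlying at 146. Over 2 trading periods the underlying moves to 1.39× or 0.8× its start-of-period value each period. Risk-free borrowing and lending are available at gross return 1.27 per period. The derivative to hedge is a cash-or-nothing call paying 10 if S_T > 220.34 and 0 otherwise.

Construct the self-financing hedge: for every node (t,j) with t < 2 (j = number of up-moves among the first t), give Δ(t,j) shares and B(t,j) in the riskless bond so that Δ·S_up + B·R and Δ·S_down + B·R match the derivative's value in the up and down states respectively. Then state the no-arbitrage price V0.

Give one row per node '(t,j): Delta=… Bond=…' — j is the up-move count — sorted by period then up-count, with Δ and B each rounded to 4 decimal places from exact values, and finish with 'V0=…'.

Risk-neutral probability p* = (R−d)/(u−d) = (1.27−0.8)/(1.39−0.8) = 0.7966.
Payoff layer (t=2): V(2,0)=0.0000, V(2,1)=0.0000, V(2,2)=10.0000
  t=1,j=0: stock 116.8000 → up 162.3520 (V=0.0000), down 93.4400 (V=0.0000). Price 0.0000; hedge Δ=0.0000, bond B=0.0000.
  t=1,j=1: stock 202.9400 → up 282.0866 (V=10.0000), down 162.3520 (V=0.0000). Price 6.2725; hedge Δ=0.0835, bond B=-10.6766.
  t=0,j=0: stock 146.0000 → up 202.9400 (V=6.2725), down 116.8000 (V=0.0000). Price 3.9345; hedge Δ=0.0728, bond B=-6.6969.
Check: Δ(0,0)·S0 + B(0,0) = 3.9345 = V0.

(0,0): Delta=0.0728 Bond=-6.6969
(1,0): Delta=0.0000 Bond=0.0000
(1,1): Delta=0.0835 Bond=-10.6766
V0=3.9345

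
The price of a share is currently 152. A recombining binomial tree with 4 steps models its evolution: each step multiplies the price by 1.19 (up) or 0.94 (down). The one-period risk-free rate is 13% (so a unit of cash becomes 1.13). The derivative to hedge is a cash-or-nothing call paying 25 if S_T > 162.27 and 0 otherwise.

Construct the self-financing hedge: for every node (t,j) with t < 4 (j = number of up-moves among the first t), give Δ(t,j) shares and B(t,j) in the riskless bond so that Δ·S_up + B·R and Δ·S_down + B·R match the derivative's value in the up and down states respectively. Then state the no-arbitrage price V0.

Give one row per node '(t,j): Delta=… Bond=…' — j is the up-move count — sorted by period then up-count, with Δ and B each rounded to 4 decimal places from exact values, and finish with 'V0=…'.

(0,0): Delta=0.0599 Bond=5.5360
(1,0): Delta=0.2000 Bond=-13.7579
(1,1): Delta=0.0249 Bond=12.5758
(2,0): Delta=0.5008 Bond=-55.9480
(2,1): Delta=0.1249 Bond=-2.7880
(2,2): Delta=0.0000 Bond=19.5787
(3,0): Delta=0.0000 Bond=0.0000
(3,1): Delta=0.6257 Bond=-83.1858
(3,2): Delta=0.0000 Bond=22.1239
(3,3): Delta=0.0000 Bond=22.1239
V0=14.6377

Since d<R<u, set p* = (R−d)/(u−d) = 0.7600; price each node as the discounted p*-expectation of its children.
At expiry t=4: V(4,0)=0.0000, V(4,1)=0.0000, V(4,2)=25.0000, V(4,3)=25.0000, V(4,4)=25.0000
(3,0): S=126.2488. Δ = (V_up−V_dn)/(S_up−S_dn) = (0.0000−0.0000)/(150.2360−118.6738) = 0.0000. V = [p*·0.0000 + (1−p*)·0.0000]/1.13 = 0.0000. B = V − Δ·S = 0.0000.
(3,1): S=159.8256. Δ = (V_up−V_dn)/(S_up−S_dn) = (25.0000−0.0000)/(190.1924−150.2360) = 0.6257. V = [p*·25.0000 + (1−p*)·0.0000]/1.13 = 16.8142. B = V − Δ·S = -83.1858.
(3,2): S=202.3324. Δ = (V_up−V_dn)/(S_up−S_dn) = (25.0000−25.0000)/(240.7755−190.1924) = 0.0000. V = [p*·25.0000 + (1−p*)·25.0000]/1.13 = 22.1239. B = V − Δ·S = 22.1239.
(3,3): S=256.1442. Δ = (V_up−V_dn)/(S_up−S_dn) = (25.0000−25.0000)/(304.8116−240.7755) = 0.0000. V = [p*·25.0000 + (1−p*)·25.0000]/1.13 = 22.1239. B = V − Δ·S = 22.1239.
(2,0): S=134.3072. Δ = (V_up−V_dn)/(S_up−S_dn) = (16.8142−0.0000)/(159.8256−126.2488) = 0.5008. V = [p*·16.8142 + (1−p*)·0.0000]/1.13 = 11.3086. B = V − Δ·S = -55.9480.
(2,1): S=170.0272. Δ = (V_up−V_dn)/(S_up−S_dn) = (22.1239−16.8142)/(202.3324−159.8256) = 0.1249. V = [p*·22.1239 + (1−p*)·16.8142]/1.13 = 18.4509. B = V − Δ·S = -2.7880.
(2,2): S=215.2472. Δ = (V_up−V_dn)/(S_up−S_dn) = (22.1239−22.1239)/(256.1442−202.3324) = 0.0000. V = [p*·22.1239 + (1−p*)·22.1239]/1.13 = 19.5787. B = V − Δ·S = 19.5787.
(1,0): S=142.8800. Δ = (V_up−V_dn)/(S_up−S_dn) = (18.4509−11.3086)/(170.0272−134.3072) = 0.2000. V = [p*·18.4509 + (1−p*)·11.3086]/1.13 = 14.8113. B = V − Δ·S = -13.7579.
(1,1): S=180.8800. Δ = (V_up−V_dn)/(S_up−S_dn) = (19.5787−18.4509)/(215.2472−170.0272) = 0.0249. V = [p*·19.5787 + (1−p*)·18.4509]/1.13 = 17.0867. B = V − Δ·S = 12.5758.
(0,0): S=152.0000. Δ = (V_up−V_dn)/(S_up−S_dn) = (17.0867−14.8113)/(180.8800−142.8800) = 0.0599. V = [p*·17.0867 + (1−p*)·14.8113]/1.13 = 14.6377. B = V − Δ·S = 5.5360.
Check: Δ(0,0)·S0 + B(0,0) = 14.6377 = V0.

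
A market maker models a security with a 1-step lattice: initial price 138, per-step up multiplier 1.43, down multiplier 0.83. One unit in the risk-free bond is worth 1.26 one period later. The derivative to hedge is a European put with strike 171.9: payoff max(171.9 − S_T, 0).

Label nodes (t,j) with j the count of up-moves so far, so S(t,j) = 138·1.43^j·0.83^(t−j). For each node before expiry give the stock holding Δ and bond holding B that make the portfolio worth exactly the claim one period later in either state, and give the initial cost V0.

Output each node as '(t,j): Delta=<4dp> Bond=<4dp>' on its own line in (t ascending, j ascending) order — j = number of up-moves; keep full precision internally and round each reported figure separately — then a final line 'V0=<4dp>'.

No-arbitrage ⇒ martingale measure with p* = (R−d)/(u−d) = 0.7167.
Terminal payoffs: V(1,0)=57.3600, V(1,1)=0.0000
(0,0): S=138.0000. Δ = (V_up−V_dn)/(S_up−S_dn) = (0.0000−57.3600)/(197.3400−114.5400) = -0.6928. V = [p*·0.0000 + (1−p*)·57.3600]/1.26 = 12.8984. B = V − Δ·S = 108.4984.
The time-0 hedge costs 12.8984, which is the no-arbitrage price.

(0,0): Delta=-0.6928 Bond=108.4984
V0=12.8984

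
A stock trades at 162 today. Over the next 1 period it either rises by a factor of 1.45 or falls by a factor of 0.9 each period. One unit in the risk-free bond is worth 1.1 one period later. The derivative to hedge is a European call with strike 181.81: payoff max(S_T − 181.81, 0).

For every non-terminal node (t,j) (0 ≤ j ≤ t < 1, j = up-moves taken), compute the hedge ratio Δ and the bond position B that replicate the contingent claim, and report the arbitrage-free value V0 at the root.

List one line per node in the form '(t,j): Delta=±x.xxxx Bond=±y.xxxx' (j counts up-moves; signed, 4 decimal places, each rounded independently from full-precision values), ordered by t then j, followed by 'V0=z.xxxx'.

(0,0): Delta=0.5958 Bond=-78.9769
V0=17.5504

No-arbitrage ⇒ martingale measure with p* = (R−d)/(u−d) = 0.3636.
Terminal payoffs: V(1,0)=0.0000, V(1,1)=53.0900
(0,0): S=162.0000. Δ = (V_up−V_dn)/(S_up−S_dn) = (53.0900−0.0000)/(234.9000−145.8000) = 0.5958. V = [p*·53.0900 + (1−p*)·0.0000]/1.1 = 17.5504. B = V − Δ·S = -78.9769.
Self-financing check: at every node Δ·S+B equals the discounted successor values.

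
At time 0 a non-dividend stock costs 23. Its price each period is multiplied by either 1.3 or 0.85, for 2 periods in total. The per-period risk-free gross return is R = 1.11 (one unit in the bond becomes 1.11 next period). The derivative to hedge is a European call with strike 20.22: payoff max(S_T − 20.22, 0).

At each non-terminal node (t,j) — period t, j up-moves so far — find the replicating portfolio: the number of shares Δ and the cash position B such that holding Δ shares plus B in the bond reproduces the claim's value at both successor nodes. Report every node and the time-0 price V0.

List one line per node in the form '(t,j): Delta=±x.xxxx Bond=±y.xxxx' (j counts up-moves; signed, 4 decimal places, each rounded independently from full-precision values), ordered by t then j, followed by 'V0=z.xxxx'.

The replicating-portfolio and risk-neutral prices coincide; use p* = (1.11−0.85)/(1.3−0.85) = 0.5778 for the latter.
Payoff layer (t=2): V(2,0)=0.0000, V(2,1)=5.1950, V(2,2)=18.6500
Node (1,0) S=19.5500: V=(p*·5.1950+(1−p*)·0.0000)/1.11=2.7041; Δ=(5.1950−0.0000)/(25.4150−16.6175)=0.5905; B=V−Δ·S=-8.8403
Node (1,1) S=29.9000: V=(p*·18.6500+(1−p*)·5.1950)/1.11=11.6838; Δ=(18.6500−5.1950)/(38.8700−25.4150)=1.0000; B=V−Δ·S=-18.2162
Node (0,0) S=23.0000: V=(p*·11.6838+(1−p*)·2.7041)/1.11=7.1102; Δ=(11.6838−2.7041)/(29.9000−19.5500)=0.8676; B=V−Δ·S=-12.8446
Each (Δ,B) replicates both successor values, so the strategy is self-financing and V0 is arbitrage-free.

(0,0): Delta=0.8676 Bond=-12.8446
(1,0): Delta=0.5905 Bond=-8.8403
(1,1): Delta=1.0000 Bond=-18.2162
V0=7.1102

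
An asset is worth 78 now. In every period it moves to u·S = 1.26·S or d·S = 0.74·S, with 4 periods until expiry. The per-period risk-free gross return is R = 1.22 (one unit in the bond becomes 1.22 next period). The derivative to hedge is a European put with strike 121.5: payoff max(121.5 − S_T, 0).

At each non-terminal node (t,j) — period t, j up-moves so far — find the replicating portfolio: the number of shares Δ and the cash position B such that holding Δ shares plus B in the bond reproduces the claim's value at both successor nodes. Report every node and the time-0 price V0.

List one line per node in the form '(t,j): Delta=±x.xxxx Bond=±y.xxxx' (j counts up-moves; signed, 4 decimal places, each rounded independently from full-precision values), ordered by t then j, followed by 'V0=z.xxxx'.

(0,0): Delta=-0.1980 Bond=16.9026
(1,0): Delta=-1.0000 Bond=66.9109
(1,1): Delta=-0.1588 Bond=16.7637
(2,0): Delta=-1.0000 Bond=81.6313
(2,1): Delta=-1.0000 Bond=81.6313
(2,2): Delta=-0.1176 Bond=15.3534
(3,0): Delta=-1.0000 Bond=99.5902
(3,1): Delta=-1.0000 Bond=99.5902
(3,2): Delta=-1.0000 Bond=99.5902
(3,3): Delta=-0.0744 Bond=11.9928
V0=1.4563

Since d<R<u, set p* = (R−d)/(u−d) = 0.9231; price each node as the discounted p*-expectation of its children.
At expiry t=4: V(4,0)=98.1105, V(4,1)=81.6746, V(4,2)=53.6892, V(4,3)=6.0383, V(4,4)=0.0000
(3,0): S=31.6075. Δ = (V_up−V_dn)/(S_up−S_dn) = (81.6746−98.1105)/(39.8254−23.3895) = -1.0000. V = [p*·81.6746 + (1−p*)·98.1105]/1.22 = 67.9827. B = V − Δ·S = 99.5902.
(3,1): S=53.8181. Δ = (V_up−V_dn)/(S_up−S_dn) = (53.6892−81.6746)/(67.8108−39.8254) = -1.0000. V = [p*·53.6892 + (1−p*)·81.6746]/1.22 = 45.7720. B = V − Δ·S = 99.5902.
(3,2): S=91.6363. Δ = (V_up−V_dn)/(S_up−S_dn) = (6.0383−53.6892)/(115.4617−67.8108) = -1.0000. V = [p*·6.0383 + (1−p*)·53.6892]/1.22 = 7.9539. B = V − Δ·S = 99.5902.
(3,3): S=156.0293. Δ = (V_up−V_dn)/(S_up−S_dn) = (0.0000−6.0383)/(196.5970−115.4617) = -0.0744. V = [p*·0.0000 + (1−p*)·6.0383]/1.22 = 0.3807. B = V − Δ·S = 11.9928.
(2,0): S=42.7128. Δ = (V_up−V_dn)/(S_up−S_dn) = (45.7720−67.9827)/(53.8181−31.6075) = -1.0000. V = [p*·45.7720 + (1−p*)·67.9827]/1.22 = 38.9185. B = V − Δ·S = 81.6313.
(2,1): S=72.7272. Δ = (V_up−V_dn)/(S_up−S_dn) = (7.9539−45.7720)/(91.6363−53.8181) = -1.0000. V = [p*·7.9539 + (1−p*)·45.7720]/1.22 = 8.9041. B = V − Δ·S = 81.6313.
(2,2): S=123.8328. Δ = (V_up−V_dn)/(S_up−S_dn) = (0.3807−7.9539)/(156.0293−91.6363) = -0.1176. V = [p*·0.3807 + (1−p*)·7.9539]/1.22 = 0.7896. B = V − Δ·S = 15.3534.
(1,0): S=57.7200. Δ = (V_up−V_dn)/(S_up−S_dn) = (8.9041−38.9185)/(72.7272−42.7128) = -1.0000. V = [p*·8.9041 + (1−p*)·38.9185]/1.22 = 9.1909. B = V − Δ·S = 66.9109.
(1,1): S=98.2800. Δ = (V_up−V_dn)/(S_up−S_dn) = (0.7896−8.9041)/(123.8328−72.7272) = -0.1588. V = [p*·0.7896 + (1−p*)·8.9041]/1.22 = 1.1588. B = V − Δ·S = 16.7637.
(0,0): S=78.0000. Δ = (V_up−V_dn)/(S_up−S_dn) = (1.1588−9.1909)/(98.2800−57.7200) = -0.1980. V = [p*·1.1588 + (1−p*)·9.1909]/1.22 = 1.4563. B = V − Δ·S = 16.9026.
Each (Δ,B) replicates both successor values, so the strategy is self-financing and V0 is arbitrage-free.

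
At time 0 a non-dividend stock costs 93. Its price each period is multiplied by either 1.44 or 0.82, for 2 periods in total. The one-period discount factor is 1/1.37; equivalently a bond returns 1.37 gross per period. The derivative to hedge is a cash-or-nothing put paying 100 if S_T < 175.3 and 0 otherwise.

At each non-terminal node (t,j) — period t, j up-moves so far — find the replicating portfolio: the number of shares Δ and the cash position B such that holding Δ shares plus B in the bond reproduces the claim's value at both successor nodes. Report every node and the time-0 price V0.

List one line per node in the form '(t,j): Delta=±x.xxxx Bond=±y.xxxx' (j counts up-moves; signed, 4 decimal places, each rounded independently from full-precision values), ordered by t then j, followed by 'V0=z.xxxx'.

The replicating-portfolio and risk-neutral prices coincide; use p* = (1.37−0.82)/(1.44−0.82) = 0.8871 for the latter.
Payoff layer (t=2): V(2,0)=100.0000, V(2,1)=100.0000, V(2,2)=0.0000
  t=1,j=0: stock 76.2600 → up 109.8144 (V=100.0000), down 62.5332 (V=100.0000). Price 72.9927; hedge Δ=0.0000, bond B=72.9927.
  t=1,j=1: stock 133.9200 → up 192.8448 (V=0.0000), down 109.8144 (V=100.0000). Price 8.2411; hedge Δ=-1.2044, bond B=169.5314.
  t=0,j=0: stock 93.0000 → up 133.9200 (V=8.2411), down 76.2600 (V=72.9927). Price 11.3517; hedge Δ=-1.1230, bond B=115.7897.
Each (Δ,B) replicates both successor values, so the strategy is self-financing and V0 is arbitrage-free.

(0,0): Delta=-1.1230 Bond=115.7897
(1,0): Delta=0.0000 Bond=72.9927
(1,1): Delta=-1.2044 Bond=169.5314
V0=11.3517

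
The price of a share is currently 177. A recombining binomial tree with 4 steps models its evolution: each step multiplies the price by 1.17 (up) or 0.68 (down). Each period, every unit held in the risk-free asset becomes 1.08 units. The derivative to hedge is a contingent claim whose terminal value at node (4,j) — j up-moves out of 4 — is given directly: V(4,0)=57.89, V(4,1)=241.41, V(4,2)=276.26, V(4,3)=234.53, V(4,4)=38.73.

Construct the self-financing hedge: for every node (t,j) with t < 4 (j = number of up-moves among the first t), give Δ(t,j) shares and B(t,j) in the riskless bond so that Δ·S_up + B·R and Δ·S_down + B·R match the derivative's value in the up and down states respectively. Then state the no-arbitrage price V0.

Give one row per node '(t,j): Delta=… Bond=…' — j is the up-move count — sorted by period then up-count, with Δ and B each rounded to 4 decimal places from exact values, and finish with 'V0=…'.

(0,0): Delta=-1.0784 Bond=303.4440
(1,0): Delta=-0.1623 Bond=217.4615
(1,1): Delta=-1.1982 Bond=352.5276
(2,0): Delta=1.4351 Bond=104.1186
(2,1): Delta=-0.3712 Bond=264.2749
(2,2): Delta=-1.3063 Bond=406.9321
(3,0): Delta=6.7296 Bond=-182.2137
(3,1): Delta=0.7427 Bond=178.7470
(3,2): Delta=-0.5169 Bond=309.4176
(3,3): Delta=-1.4096 Bond=468.7523
V0=112.5678

Under the risk-neutral measure, an up-move has probability p* = (R−d)/(u−d) = 0.8163 and values discount at R = 1.08.
Payoff layer (t=4): V(4,0)=57.8900, V(4,1)=241.4100, V(4,2)=276.2600, V(4,3)=234.5300, V(4,4)=38.7300
  t=3,j=0: stock 55.6545 → up 65.1157 (V=241.4100), down 37.8450 (V=57.8900). Price 192.3169; hedge Δ=6.7296, bond B=-182.2137.
  t=3,j=1: stock 95.7584 → up 112.0373 (V=276.2600), down 65.1157 (V=241.4100). Price 249.8694; hedge Δ=0.7427, bond B=178.7470.
  t=3,j=2: stock 164.7608 → up 192.7701 (V=234.5300), down 112.0373 (V=276.2600). Price 224.2543; hedge Δ=-0.5169, bond B=309.4176.
  t=3,j=3: stock 283.4855 → up 331.6780 (V=38.7300), down 192.7701 (V=234.5300). Price 69.1604; hedge Δ=-1.4096, bond B=468.7523.
  t=2,j=0: stock 81.8448 → up 95.7584 (V=249.8694), down 55.6545 (V=192.3169). Price 221.5727; hedge Δ=1.4351, bond B=104.1186.
  t=2,j=1: stock 140.8212 → up 164.7608 (V=224.2543), down 95.7584 (V=249.8694). Price 211.9992; hedge Δ=-0.3712, bond B=264.2749.
  t=2,j=2: stock 242.2953 → up 283.4855 (V=69.1604), down 164.7608 (V=224.2543). Price 90.4140; hedge Δ=-1.3063, bond B=406.9321.
  t=1,j=0: stock 120.3600 → up 140.8212 (V=211.9992), down 81.8448 (V=221.5727). Price 197.9237; hedge Δ=-0.1623, bond B=217.4615.
  t=1,j=1: stock 207.0900 → up 242.2953 (V=90.4140), down 140.8212 (V=211.9992). Price 104.3944; hedge Δ=-1.1982, bond B=352.5276.
  t=0,j=0: stock 177.0000 → up 207.0900 (V=104.3944), down 120.3600 (V=197.9237). Price 112.5678; hedge Δ=-1.0784, bond B=303.4440.
Self-financing check: at every node Δ·S+B equals the discounted successor values.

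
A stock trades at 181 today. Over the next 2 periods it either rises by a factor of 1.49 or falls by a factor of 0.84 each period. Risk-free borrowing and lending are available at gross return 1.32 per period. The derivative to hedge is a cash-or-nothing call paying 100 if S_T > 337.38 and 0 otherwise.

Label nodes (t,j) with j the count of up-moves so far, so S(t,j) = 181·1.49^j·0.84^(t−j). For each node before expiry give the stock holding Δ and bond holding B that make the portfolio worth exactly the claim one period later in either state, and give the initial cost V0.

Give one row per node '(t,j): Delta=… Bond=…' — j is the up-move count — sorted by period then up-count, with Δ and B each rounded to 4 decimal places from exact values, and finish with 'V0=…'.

(0,0): Delta=0.4755 Bond=-54.7704
(1,0): Delta=0.0000 Bond=0.0000
(1,1): Delta=0.5705 Bond=-97.9021
V0=31.2974

Under the risk-neutral measure, an up-move has probability p* = (R−d)/(u−d) = 0.7385 and values discount at R = 1.32.
At expiry t=2: V(2,0)=0.0000, V(2,1)=0.0000, V(2,2)=100.0000
(1,0): S=152.0400. Δ = (V_up−V_dn)/(S_up−S_dn) = (0.0000−0.0000)/(226.5396−127.7136) = 0.0000. V = [p*·0.0000 + (1−p*)·0.0000]/1.32 = 0.0000. B = V − Δ·S = 0.0000.
(1,1): S=269.6900. Δ = (V_up−V_dn)/(S_up−S_dn) = (100.0000−0.0000)/(401.8381−226.5396) = 0.5705. V = [p*·100.0000 + (1−p*)·0.0000]/1.32 = 55.9441. B = V − Δ·S = -97.9021.
(0,0): S=181.0000. Δ = (V_up−V_dn)/(S_up−S_dn) = (55.9441−0.0000)/(269.6900−152.0400) = 0.4755. V = [p*·55.9441 + (1−p*)·0.0000]/1.32 = 31.2974. B = V − Δ·S = -54.7704.
Self-financing check: at every node Δ·S+B equals the discounted successor values.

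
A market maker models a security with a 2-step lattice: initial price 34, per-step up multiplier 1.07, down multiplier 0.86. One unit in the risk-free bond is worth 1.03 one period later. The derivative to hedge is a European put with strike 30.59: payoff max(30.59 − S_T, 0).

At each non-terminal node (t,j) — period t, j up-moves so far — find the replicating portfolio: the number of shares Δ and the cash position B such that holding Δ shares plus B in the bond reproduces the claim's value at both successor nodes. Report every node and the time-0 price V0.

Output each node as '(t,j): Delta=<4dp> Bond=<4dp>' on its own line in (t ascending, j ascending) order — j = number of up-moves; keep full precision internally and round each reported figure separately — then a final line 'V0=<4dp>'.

The replicating-portfolio and risk-neutral prices coincide; use p* = (1.03−0.86)/(1.07−0.86) = 0.8095 for the latter.
Terminal payoffs: V(2,0)=5.4436, V(2,1)=0.0000, V(2,2)=0.0000
Node (1,0) S=29.2400: V=(p*·0.0000+(1−p*)·5.4436)/1.03=1.0067; Δ=(0.0000−5.4436)/(31.2868−25.1464)=-0.8865; B=V−Δ·S=26.9286
Node (1,1) S=36.3800: V=(p*·0.0000+(1−p*)·0.0000)/1.03=0.0000; Δ=(0.0000−0.0000)/(38.9266−31.2868)=0.0000; B=V−Δ·S=0.0000
Node (0,0) S=34.0000: V=(p*·0.0000+(1−p*)·1.0067)/1.03=0.1862; Δ=(0.0000−1.0067)/(36.3800−29.2400)=-0.1410; B=V−Δ·S=4.9799
Each (Δ,B) replicates both successor values, so the strategy is self-financing and V0 is arbitrage-free.

(0,0): Delta=-0.1410 Bond=4.9799
(1,0): Delta=-0.8865 Bond=26.9286
(1,1): Delta=0.0000 Bond=0.0000
V0=0.1862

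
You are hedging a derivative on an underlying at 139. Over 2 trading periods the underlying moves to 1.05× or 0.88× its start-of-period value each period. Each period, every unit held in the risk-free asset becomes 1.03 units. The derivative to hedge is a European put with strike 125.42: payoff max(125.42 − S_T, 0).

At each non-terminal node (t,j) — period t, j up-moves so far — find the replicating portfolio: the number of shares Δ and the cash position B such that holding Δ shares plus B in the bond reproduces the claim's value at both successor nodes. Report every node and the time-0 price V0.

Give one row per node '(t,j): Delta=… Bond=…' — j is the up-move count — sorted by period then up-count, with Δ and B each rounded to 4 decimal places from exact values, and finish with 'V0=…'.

(0,0): Delta=-0.0859 Bond=12.1770
(1,0): Delta=-0.8550 Bond=106.6095
(1,1): Delta=0.0000 Bond=0.0000
V0=0.2319

No-arbitrage ⇒ martingale measure with p* = (R−d)/(u−d) = 0.8824.
Terminal payoffs: V(2,0)=17.7784, V(2,1)=0.0000, V(2,2)=0.0000
(1,0): S=122.3200. Δ = (V_up−V_dn)/(S_up−S_dn) = (0.0000−17.7784)/(128.4360−107.6416) = -0.8550. V = [p*·0.0000 + (1−p*)·17.7784]/1.03 = 2.0307. B = V − Δ·S = 106.6095.
(1,1): S=145.9500. Δ = (V_up−V_dn)/(S_up−S_dn) = (0.0000−0.0000)/(153.2475−128.4360) = 0.0000. V = [p*·0.0000 + (1−p*)·0.0000]/1.03 = 0.0000. B = V − Δ·S = 0.0000.
(0,0): S=139.0000. Δ = (V_up−V_dn)/(S_up−S_dn) = (0.0000−2.0307)/(145.9500−122.3200) = -0.0859. V = [p*·0.0000 + (1−p*)·2.0307]/1.03 = 0.2319. B = V − Δ·S = 12.1770.
Root portfolio cost Δ·139+B reproduces V0=0.2319.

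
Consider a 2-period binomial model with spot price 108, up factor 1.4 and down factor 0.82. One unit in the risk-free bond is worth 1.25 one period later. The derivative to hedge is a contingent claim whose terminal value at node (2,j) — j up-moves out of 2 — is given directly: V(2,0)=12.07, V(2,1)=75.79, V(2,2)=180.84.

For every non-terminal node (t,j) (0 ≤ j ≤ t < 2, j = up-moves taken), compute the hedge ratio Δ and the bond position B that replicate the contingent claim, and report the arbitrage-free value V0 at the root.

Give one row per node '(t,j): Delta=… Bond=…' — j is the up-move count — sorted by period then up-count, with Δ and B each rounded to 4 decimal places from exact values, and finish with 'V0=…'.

Risk-neutral probability p* = (R−d)/(u−d) = (1.25−0.82)/(1.4−0.82) = 0.7414.
At expiry t=2: V(2,0)=12.0700, V(2,1)=75.7900, V(2,2)=180.8400
  t=1,j=0: stock 88.5600 → up 123.9840 (V=75.7900), down 72.6192 (V=12.0700). Price 47.4486; hedge Δ=1.2405, bond B=-62.4135.
  t=1,j=1: stock 151.2000 → up 211.6800 (V=180.8400), down 123.9840 (V=75.7900). Price 122.9375; hedge Δ=1.1979, bond B=-58.1832.
  t=0,j=0: stock 108.0000 → up 151.2000 (V=122.9375), down 88.5600 (V=47.4486). Price 82.7316; hedge Δ=1.2051, bond B=-47.4218.
Check: Δ(0,0)·S0 + B(0,0) = 82.7316 = V0.

(0,0): Delta=1.2051 Bond=-47.4218
(1,0): Delta=1.2405 Bond=-62.4135
(1,1): Delta=1.1979 Bond=-58.1832
V0=82.7316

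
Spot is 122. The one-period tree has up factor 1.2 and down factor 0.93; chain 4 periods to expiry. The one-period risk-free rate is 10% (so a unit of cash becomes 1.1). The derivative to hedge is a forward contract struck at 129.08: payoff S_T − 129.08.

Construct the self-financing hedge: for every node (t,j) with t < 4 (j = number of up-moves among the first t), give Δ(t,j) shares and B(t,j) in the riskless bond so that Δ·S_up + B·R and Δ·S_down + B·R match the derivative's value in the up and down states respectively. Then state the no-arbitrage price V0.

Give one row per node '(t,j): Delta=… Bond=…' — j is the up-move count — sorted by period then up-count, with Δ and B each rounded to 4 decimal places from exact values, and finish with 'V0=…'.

No-arbitrage ⇒ martingale measure with p* = (R−d)/(u−d) = 0.6296.
At expiry t=4: V(4,0)=-37.8177, V(4,1)=-11.3221, V(4,2)=22.8656, V(4,3)=66.9789, V(4,4)=123.8992
Node (3,0) S=98.1316: V=(p*·-11.3221+(1−p*)·-37.8177)/1.1=-19.2139; Δ=(-11.3221−-37.8177)/(117.7579−91.2623)=1.0000; B=V−Δ·S=-117.3455
Node (3,1) S=126.6214: V=(p*·22.8656+(1−p*)·-11.3221)/1.1=9.2759; Δ=(22.8656−-11.3221)/(151.9456−117.7579)=1.0000; B=V−Δ·S=-117.3455
Node (3,2) S=163.3824: V=(p*·66.9789+(1−p*)·22.8656)/1.1=46.0369; Δ=(66.9789−22.8656)/(196.0589−151.9456)=1.0000; B=V−Δ·S=-117.3455
Node (3,3) S=210.8160: V=(p*·123.8992+(1−p*)·66.9789)/1.1=93.4705; Δ=(123.8992−66.9789)/(252.9792−196.0589)=1.0000; B=V−Δ·S=-117.3455
Node (2,0) S=105.5178: V=(p*·9.2759+(1−p*)·-19.2139)/1.1=-1.1599; Δ=(9.2759−-19.2139)/(126.6214−98.1316)=1.0000; B=V−Δ·S=-106.6777
Node (2,1) S=136.1520: V=(p*·46.0369+(1−p*)·9.2759)/1.1=29.4743; Δ=(46.0369−9.2759)/(163.3824−126.6214)=1.0000; B=V−Δ·S=-106.6777
Node (2,2) S=175.6800: V=(p*·93.4705+(1−p*)·46.0369)/1.1=69.0023; Δ=(93.4705−46.0369)/(210.8160−163.3824)=1.0000; B=V−Δ·S=-106.6777
Node (1,0) S=113.4600: V=(p*·29.4743+(1−p*)·-1.1599)/1.1=16.4803; Δ=(29.4743−-1.1599)/(136.1520−105.5178)=1.0000; B=V−Δ·S=-96.9797
Node (1,1) S=146.4000: V=(p*·69.0023+(1−p*)·29.4743)/1.1=49.4203; Δ=(69.0023−29.4743)/(175.6800−136.1520)=1.0000; B=V−Δ·S=-96.9797
Node (0,0) S=122.0000: V=(p*·49.4203+(1−p*)·16.4803)/1.1=33.8366; Δ=(49.4203−16.4803)/(146.4000−113.4600)=1.0000; B=V−Δ·S=-88.1634
Check: Δ(0,0)·S0 + B(0,0) = 33.8366 = V0.

(0,0): Delta=1.0000 Bond=-88.1634
(1,0): Delta=1.0000 Bond=-96.9797
(1,1): Delta=1.0000 Bond=-96.9797
(2,0): Delta=1.0000 Bond=-106.6777
(2,1): Delta=1.0000 Bond=-106.6777
(2,2): Delta=1.0000 Bond=-106.6777
(3,0): Delta=1.0000 Bond=-117.3455
(3,1): Delta=1.0000 Bond=-117.3455
(3,2): Delta=1.0000 Bond=-117.3455
(3,3): Delta=1.0000 Bond=-117.3455
V0=33.8366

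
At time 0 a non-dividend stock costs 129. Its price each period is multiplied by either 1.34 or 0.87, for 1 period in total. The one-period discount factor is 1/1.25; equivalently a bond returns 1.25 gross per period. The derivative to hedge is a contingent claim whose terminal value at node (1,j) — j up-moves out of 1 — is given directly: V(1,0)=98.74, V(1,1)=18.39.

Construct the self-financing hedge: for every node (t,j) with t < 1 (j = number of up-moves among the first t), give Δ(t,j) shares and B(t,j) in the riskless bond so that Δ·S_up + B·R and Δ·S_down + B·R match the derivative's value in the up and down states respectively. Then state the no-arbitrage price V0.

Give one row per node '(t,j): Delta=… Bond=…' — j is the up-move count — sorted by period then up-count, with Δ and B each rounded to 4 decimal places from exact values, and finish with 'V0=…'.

(0,0): Delta=-1.3253 Bond=197.9784
V0=27.0209

Under the risk-neutral measure, an up-move has probability p* = (R−d)/(u−d) = 0.8085 and values discount at R = 1.25.
Payoff layer (t=1): V(1,0)=98.7400, V(1,1)=18.3900
(0,0): S=129.0000. Δ = (V_up−V_dn)/(S_up−S_dn) = (18.3900−98.7400)/(172.8600−112.2300) = -1.3253. V = [p*·18.3900 + (1−p*)·98.7400]/1.25 = 27.0209. B = V − Δ·S = 197.9784.
Self-financing check: at every node Δ·S+B equals the discounted successor values.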